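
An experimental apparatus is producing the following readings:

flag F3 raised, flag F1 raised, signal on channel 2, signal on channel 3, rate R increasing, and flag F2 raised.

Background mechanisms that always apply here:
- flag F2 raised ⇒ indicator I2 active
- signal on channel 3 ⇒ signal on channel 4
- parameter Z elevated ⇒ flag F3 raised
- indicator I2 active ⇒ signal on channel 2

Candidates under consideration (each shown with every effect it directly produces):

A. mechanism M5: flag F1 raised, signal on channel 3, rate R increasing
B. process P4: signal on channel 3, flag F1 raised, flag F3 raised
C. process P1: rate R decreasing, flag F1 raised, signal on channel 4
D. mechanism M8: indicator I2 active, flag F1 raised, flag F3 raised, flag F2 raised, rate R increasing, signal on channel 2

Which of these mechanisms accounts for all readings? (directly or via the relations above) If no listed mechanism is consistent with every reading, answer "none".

none

Testing each hypothesis:
(A) mechanism M5 — does not account for flag F3 raised, signal on channel 2, flag F2 raised
(B) process P4 — flag F3 raised match; flag F1 raised match; signal on channel 2 miss; signal on channel 3 match; rate R increasing miss; flag F2 raised miss
(C) process P1 — flag F3 raised miss; flag F1 raised match; signal on channel 2 miss; signal on channel 3 miss; rate R increasing miss; flag F2 raised miss
(D) mechanism M8 — does not account for signal on channel 3
None of the listed candidates fits everything.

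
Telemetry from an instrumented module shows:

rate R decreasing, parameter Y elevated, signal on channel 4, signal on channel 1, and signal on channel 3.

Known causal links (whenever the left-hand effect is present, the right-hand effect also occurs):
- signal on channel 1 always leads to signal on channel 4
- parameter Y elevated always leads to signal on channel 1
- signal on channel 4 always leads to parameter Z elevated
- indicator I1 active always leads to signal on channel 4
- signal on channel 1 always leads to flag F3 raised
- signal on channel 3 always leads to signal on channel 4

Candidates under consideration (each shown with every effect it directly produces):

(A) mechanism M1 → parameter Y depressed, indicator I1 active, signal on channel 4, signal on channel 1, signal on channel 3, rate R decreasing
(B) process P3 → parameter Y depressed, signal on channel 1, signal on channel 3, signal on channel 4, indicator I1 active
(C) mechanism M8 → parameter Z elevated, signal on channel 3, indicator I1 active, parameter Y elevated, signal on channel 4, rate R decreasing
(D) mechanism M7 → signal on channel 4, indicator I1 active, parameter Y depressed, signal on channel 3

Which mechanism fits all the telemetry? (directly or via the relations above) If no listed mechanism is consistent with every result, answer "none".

Per-candidate check:
(A) mechanism M1 — rate R decreasing +; parameter Y elevated -; signal on channel 4 +; signal on channel 1 +; signal on channel 3 +
(B) process P3 — rate R decreasing -; parameter Y elevated -; signal on channel 4 +; signal on channel 1 +; signal on channel 3 +
(C) mechanism M8 — rate R decreasing +; parameter Y elevated +; signal on channel 4 +; signal on channel 1 + (by parameter Y elevated → signal on channel 1); signal on channel 3 +
(D) mechanism M7 — rate R decreasing -; parameter Y elevated -; signal on channel 4 +; signal on channel 1 -; signal on channel 3 +
Only (C) is consistent with every observation.

C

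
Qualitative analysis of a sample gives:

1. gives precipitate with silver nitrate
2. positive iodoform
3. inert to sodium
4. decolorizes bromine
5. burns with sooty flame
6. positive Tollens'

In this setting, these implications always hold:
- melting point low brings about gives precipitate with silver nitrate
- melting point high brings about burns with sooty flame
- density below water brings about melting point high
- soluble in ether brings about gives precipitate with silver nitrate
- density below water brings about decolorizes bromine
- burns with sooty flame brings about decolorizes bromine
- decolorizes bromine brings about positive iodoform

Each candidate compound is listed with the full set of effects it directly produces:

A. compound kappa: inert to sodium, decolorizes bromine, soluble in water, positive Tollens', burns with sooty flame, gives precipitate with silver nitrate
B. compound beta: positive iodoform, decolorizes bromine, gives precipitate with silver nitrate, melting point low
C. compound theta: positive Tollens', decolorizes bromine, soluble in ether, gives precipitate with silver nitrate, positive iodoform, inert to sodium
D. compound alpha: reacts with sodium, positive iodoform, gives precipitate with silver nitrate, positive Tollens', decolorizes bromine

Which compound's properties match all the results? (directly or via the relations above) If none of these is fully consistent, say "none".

A

Testing each hypothesis:
(A) compound kappa — accounts for every observation (positive iodoform by decolorizes bromine → positive iodoform)
(B) compound beta — does not account for inert to sodium, burns with sooty flame, positive Tollens'
(C) compound theta — does not account for burns with sooty flame
(D) compound alpha — gives precipitate with silver nitrate ✓; positive iodoform ✓; inert to sodium ✗; decolorizes bromine ✓; burns with sooty flame ✗; positive Tollens' ✓
(A) is the only candidate with no mismatches.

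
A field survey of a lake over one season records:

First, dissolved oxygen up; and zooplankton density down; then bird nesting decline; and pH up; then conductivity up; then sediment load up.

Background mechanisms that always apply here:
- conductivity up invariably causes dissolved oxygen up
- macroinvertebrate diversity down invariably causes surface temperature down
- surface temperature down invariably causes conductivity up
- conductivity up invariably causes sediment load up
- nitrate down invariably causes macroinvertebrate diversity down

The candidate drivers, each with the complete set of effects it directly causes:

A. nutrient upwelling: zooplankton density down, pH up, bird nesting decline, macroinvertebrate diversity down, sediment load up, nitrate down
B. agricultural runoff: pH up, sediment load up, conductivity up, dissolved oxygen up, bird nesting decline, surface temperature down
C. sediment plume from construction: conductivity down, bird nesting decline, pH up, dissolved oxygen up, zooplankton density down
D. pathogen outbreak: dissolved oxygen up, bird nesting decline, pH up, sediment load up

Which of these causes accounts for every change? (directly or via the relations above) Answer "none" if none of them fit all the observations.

A

Testing each hypothesis:
(A) nutrient upwelling — accounts for every observation (dissolved oxygen up via macroinvertebrate diversity down → surface temperature down → conductivity up → dissolved oxygen up)
(B) agricultural runoff — does not account for zooplankton density down
(C) sediment plume from construction — fails on conductivity up, sediment load up (predicts conductivity down, not conductivity up)
(D) pathogen outbreak — dissolved oxygen up yes; zooplankton density down NO; bird nesting decline yes; pH up yes; conductivity up NO; sediment load up yes
Only (A) is consistent with every observation.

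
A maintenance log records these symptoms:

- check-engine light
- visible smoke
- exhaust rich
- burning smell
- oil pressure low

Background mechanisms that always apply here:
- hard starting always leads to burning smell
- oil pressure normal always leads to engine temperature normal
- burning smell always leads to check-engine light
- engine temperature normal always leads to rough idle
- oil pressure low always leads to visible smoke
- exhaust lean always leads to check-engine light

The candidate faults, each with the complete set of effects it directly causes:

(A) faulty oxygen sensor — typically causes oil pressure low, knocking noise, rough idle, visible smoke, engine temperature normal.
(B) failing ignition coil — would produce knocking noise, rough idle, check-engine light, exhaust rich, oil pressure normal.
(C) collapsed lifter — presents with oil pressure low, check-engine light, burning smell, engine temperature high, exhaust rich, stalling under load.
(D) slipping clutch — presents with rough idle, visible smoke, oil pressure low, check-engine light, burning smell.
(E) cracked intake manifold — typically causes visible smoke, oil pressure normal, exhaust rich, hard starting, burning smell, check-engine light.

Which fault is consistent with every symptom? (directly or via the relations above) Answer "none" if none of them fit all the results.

C

For each candidate, compare predicted effects to what was observed:
(A) faulty oxygen sensor — does not account for check-engine light, exhaust rich, burning smell
(B) failing ignition coil — check-engine light ✓; visible smoke ✗; exhaust rich ✓; burning smell ✗; oil pressure low ✗
(C) collapsed lifter — check-engine light ✓; visible smoke ✓ (via oil pressure low → visible smoke); exhaust rich ✓; burning smell ✓; oil pressure low ✓
(D) slipping clutch — does not account for exhaust rich
(E) cracked intake manifold — check-engine light ✓; visible smoke ✓; exhaust rich ✓; burning smell ✓; oil pressure low ✗
Only (C) is consistent with every observation.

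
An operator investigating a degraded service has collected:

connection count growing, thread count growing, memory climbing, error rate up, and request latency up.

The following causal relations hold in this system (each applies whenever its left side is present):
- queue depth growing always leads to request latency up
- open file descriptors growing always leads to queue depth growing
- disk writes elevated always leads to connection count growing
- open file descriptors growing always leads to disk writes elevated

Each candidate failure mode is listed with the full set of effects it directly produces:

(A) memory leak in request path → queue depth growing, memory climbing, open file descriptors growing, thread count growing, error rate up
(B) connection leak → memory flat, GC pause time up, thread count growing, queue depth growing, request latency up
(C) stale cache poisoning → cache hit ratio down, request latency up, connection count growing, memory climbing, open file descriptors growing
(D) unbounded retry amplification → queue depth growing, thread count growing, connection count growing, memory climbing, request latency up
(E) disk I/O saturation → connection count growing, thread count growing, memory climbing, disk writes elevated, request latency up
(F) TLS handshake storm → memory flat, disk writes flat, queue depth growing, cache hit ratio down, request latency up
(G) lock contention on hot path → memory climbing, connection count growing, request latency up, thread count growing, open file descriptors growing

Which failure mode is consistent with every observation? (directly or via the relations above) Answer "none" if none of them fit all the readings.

A

Per-candidate check:
(A) memory leak in request path — accounts for every observation (connection count growing by open file descriptors growing → disk writes elevated → connection count growing)
(B) connection leak — connection count growing NO; thread count growing yes; memory climbing NO; error rate up NO; request latency up yes
(C) stale cache poisoning — does not account for thread count growing, error rate up
(D) unbounded retry amplification — connection count growing yes; thread count growing yes; memory climbing yes; error rate up NO; request latency up yes
(E) disk I/O saturation — connection count growing yes; thread count growing yes; memory climbing yes; error rate up NO; request latency up yes
(F) TLS handshake storm — connection count growing NO; thread count growing NO; memory climbing NO; error rate up NO; request latency up yes
(G) lock contention on hot path — connection count growing yes; thread count growing yes; memory climbing yes; error rate up NO; request latency up yes
Only (A) is consistent with every observation.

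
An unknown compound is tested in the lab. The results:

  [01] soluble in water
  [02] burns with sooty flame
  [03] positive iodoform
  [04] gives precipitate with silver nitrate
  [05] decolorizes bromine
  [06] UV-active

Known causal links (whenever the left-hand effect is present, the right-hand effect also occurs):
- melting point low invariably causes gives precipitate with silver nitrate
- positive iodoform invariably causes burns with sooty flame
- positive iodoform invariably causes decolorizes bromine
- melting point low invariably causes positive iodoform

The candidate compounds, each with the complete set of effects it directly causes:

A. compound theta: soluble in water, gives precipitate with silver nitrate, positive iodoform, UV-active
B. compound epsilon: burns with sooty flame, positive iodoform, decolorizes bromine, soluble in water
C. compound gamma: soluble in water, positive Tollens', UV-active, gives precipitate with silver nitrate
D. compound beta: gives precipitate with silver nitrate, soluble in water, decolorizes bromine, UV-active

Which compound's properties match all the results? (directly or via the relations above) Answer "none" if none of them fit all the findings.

A

Testing each hypothesis:
(A) compound theta — accounts for every observation (burns with sooty flame via positive iodoform → burns with sooty flame)
(B) compound epsilon — does not account for gives precipitate with silver nitrate, UV-active
(C) compound gamma — soluble in water match; burns with sooty flame miss; positive iodoform miss; gives precipitate with silver nitrate match; decolorizes bromine miss; UV-active match
(D) compound beta — soluble in water match; burns with sooty flame miss; positive iodoform miss; gives precipitate with silver nitrate match; decolorizes bromine match; UV-active match
(A) is the only candidate with no mismatches.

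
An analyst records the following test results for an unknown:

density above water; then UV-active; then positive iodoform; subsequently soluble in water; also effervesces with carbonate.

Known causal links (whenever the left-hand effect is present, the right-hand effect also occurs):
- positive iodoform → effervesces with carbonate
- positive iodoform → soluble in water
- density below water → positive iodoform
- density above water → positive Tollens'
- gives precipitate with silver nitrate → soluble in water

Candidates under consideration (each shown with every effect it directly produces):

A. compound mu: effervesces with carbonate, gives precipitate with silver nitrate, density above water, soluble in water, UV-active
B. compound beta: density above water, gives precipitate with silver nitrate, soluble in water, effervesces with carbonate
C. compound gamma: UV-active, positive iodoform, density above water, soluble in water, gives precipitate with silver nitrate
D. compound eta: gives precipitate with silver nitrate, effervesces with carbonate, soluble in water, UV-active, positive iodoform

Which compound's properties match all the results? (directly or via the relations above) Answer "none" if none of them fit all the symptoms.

C

Checking each candidate against the observations:
(A) compound mu — density above water yes; UV-active yes; positive iodoform NO; soluble in water yes; effervesces with carbonate yes
(B) compound beta — does not account for UV-active, positive iodoform
(C) compound gamma — density above water yes; UV-active yes; positive iodoform yes; soluble in water yes; effervesces with carbonate yes (by positive iodoform → effervesces with carbonate)
(D) compound eta — density above water NO; UV-active yes; positive iodoform yes; soluble in water yes; effervesces with carbonate yes
(C) alone accounts for all the evidence.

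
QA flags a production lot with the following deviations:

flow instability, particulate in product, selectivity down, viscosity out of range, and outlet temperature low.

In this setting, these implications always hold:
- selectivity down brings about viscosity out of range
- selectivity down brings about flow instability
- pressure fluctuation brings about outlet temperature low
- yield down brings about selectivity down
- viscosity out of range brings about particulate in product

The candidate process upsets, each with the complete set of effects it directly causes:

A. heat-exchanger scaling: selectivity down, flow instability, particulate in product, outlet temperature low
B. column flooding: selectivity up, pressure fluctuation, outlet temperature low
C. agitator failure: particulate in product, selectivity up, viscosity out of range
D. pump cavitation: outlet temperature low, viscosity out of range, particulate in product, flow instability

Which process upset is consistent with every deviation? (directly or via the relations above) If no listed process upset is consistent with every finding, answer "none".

For each candidate, compare predicted effects to what was observed:
(A) heat-exchanger scaling — flow instability ✓; particulate in product ✓; selectivity down ✓; viscosity out of range ✓ (via selectivity down → viscosity out of range); outlet temperature low ✓
(B) column flooding — fails on flow instability, particulate in product, selectivity down, viscosity out of range (predicts selectivity up, not selectivity down)
(C) agitator failure — fails on flow instability, selectivity down, outlet temperature low (predicts selectivity up, not selectivity down)
(D) pump cavitation — does not account for selectivity down
Only (A) is consistent with every observation.

A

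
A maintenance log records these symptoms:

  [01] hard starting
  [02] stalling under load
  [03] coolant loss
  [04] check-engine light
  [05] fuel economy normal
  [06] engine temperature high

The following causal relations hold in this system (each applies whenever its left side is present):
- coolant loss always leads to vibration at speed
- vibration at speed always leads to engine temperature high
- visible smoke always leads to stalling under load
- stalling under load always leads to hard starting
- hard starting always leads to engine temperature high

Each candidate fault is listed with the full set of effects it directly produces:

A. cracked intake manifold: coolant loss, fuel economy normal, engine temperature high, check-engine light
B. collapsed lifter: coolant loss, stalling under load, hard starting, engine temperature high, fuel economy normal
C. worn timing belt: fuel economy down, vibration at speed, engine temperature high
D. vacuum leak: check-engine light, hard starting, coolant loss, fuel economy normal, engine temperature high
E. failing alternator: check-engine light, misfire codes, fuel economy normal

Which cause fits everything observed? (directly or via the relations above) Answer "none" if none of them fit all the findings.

none

For each candidate, compare predicted effects to what was observed:
(A) cracked intake manifold — does not account for hard starting, stalling under load
(B) collapsed lifter — does not account for check-engine light
(C) worn timing belt — fails on hard starting, stalling under load, coolant loss, check-engine light, fuel economy normal (predicts fuel economy down, not fuel economy normal)
(D) vacuum leak — does not account for stalling under load
(E) failing alternator — hard starting -; stalling under load -; coolant loss -; check-engine light +; fuel economy normal +; engine temperature high -
None of the listed candidates fits everything.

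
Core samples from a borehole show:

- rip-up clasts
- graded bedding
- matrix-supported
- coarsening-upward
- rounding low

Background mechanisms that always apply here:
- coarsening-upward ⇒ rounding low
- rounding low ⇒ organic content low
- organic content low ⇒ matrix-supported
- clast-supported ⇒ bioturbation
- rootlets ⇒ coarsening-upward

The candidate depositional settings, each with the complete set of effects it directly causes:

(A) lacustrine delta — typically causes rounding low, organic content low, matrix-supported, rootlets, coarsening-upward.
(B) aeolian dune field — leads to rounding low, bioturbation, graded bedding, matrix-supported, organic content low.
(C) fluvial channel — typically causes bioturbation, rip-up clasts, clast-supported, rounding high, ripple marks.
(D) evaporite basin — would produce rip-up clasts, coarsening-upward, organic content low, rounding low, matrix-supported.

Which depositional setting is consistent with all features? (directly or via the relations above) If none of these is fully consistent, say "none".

none

Checking each candidate against the observations:
(A) lacustrine delta — does not account for rip-up clasts, graded bedding
(B) aeolian dune field — does not account for rip-up clasts, coarsening-upward
(C) fluvial channel — rip-up clasts match; graded bedding miss; matrix-supported miss; coarsening-upward miss; rounding low miss
(D) evaporite basin — rip-up clasts match; graded bedding miss; matrix-supported match; coarsening-upward match; rounding low match
None of the listed candidates fits everything.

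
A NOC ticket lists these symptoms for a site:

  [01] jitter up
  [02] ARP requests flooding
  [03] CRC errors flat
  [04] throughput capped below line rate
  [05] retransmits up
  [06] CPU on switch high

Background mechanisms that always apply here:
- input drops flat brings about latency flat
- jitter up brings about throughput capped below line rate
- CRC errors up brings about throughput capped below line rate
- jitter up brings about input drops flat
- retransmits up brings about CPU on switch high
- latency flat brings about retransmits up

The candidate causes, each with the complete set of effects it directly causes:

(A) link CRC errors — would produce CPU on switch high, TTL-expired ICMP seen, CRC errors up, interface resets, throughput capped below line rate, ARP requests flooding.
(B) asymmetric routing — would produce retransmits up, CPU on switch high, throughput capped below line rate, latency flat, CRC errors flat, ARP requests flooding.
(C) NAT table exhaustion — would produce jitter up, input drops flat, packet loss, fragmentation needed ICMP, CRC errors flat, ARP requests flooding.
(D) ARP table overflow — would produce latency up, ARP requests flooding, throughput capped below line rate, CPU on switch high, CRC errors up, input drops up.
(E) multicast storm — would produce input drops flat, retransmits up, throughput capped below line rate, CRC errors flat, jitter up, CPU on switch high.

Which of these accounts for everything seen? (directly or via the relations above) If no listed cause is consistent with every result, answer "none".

C

Testing each hypothesis:
(A) link CRC errors — fails on jitter up, CRC errors flat, retransmits up (predicts CRC errors up, not CRC errors flat)
(B) asymmetric routing — jitter up ✗; ARP requests flooding ✓; CRC errors flat ✓; throughput capped below line rate ✓; retransmits up ✓; CPU on switch high ✓
(C) NAT table exhaustion — jitter up ✓; ARP requests flooding ✓; CRC errors flat ✓; throughput capped below line rate ✓ (through jitter up → throughput capped below line rate); retransmits up ✓ (through input drops flat → latency flat → retransmits up); CPU on switch high ✓ (through input drops flat → latency flat → retransmits up → CPU on switch high)
(D) ARP table overflow — fails on jitter up, CRC errors flat, retransmits up (predicts CRC errors up, not CRC errors flat)
(E) multicast storm — does not account for ARP requests flooding
(C) alone accounts for all the evidence.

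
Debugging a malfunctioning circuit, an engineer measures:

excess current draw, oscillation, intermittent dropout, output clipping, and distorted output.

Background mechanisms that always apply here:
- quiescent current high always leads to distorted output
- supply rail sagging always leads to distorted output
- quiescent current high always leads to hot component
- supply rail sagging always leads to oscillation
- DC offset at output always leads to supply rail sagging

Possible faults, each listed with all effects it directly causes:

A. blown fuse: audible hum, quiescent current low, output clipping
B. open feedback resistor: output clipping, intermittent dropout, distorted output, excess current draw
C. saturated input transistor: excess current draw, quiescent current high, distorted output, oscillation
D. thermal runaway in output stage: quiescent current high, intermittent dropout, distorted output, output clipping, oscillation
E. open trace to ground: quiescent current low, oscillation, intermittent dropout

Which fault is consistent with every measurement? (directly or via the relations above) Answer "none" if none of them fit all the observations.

Per-candidate check:
(A) blown fuse — does not account for excess current draw, oscillation, intermittent dropout, distorted output
(B) open feedback resistor — excess current draw +; oscillation -; intermittent dropout +; output clipping +; distorted output +
(C) saturated input transistor — excess current draw +; oscillation +; intermittent dropout -; output clipping -; distorted output +
(D) thermal runaway in output stage — does not account for excess current draw
(E) open trace to ground — excess current draw -; oscillation +; intermittent dropout +; output clipping -; distorted output -
Every candidate fails on at least one observation.

none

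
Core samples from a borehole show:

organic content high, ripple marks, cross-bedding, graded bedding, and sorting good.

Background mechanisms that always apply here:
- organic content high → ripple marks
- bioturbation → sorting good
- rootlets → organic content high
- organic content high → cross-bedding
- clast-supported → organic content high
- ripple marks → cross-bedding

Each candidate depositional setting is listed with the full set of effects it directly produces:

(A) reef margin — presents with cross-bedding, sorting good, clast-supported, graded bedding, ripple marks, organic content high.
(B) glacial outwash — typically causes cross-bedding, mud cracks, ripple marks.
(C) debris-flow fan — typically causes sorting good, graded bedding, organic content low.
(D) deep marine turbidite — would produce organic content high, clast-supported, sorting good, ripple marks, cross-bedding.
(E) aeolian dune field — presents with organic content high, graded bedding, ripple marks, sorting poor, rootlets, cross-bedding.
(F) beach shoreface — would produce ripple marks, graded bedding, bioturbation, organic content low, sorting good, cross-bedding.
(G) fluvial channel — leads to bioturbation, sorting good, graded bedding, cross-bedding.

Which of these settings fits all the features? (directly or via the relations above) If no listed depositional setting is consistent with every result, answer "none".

Checking each candidate against the observations:
(A) reef margin — organic content high +; ripple marks +; cross-bedding +; graded bedding +; sorting good +
(B) glacial outwash — organic content high -; ripple marks +; cross-bedding +; graded bedding -; sorting good -
(C) debris-flow fan — fails on organic content high, ripple marks, cross-bedding (predicts organic content low, not organic content high)
(D) deep marine turbidite — does not account for graded bedding
(E) aeolian dune field — fails on sorting good (predicts sorting poor, not sorting good)
(F) beach shoreface — organic content high -; ripple marks +; cross-bedding +; graded bedding +; sorting good +
(G) fluvial channel — organic content high -; ripple marks -; cross-bedding +; graded bedding +; sorting good +
(A) alone accounts for all the evidence.

A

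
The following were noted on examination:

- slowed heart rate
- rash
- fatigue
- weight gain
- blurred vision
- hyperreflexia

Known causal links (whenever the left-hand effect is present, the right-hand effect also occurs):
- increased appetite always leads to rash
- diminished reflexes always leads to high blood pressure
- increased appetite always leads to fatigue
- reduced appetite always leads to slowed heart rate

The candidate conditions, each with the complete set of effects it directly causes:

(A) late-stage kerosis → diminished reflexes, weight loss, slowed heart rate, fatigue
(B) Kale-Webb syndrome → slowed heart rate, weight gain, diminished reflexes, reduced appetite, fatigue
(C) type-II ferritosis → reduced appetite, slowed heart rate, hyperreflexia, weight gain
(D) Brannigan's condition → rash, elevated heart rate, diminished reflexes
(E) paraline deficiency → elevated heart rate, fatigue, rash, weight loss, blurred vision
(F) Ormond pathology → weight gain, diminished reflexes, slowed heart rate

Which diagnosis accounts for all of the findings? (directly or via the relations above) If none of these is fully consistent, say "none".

none

Testing each hypothesis:
(A) late-stage kerosis — slowed heart rate +; rash -; fatigue +; weight gain -; blurred vision -; hyperreflexia -
(B) Kale-Webb syndrome — fails on rash, blurred vision, hyperreflexia (predicts diminished reflexes, not hyperreflexia)
(C) type-II ferritosis — does not account for rash, fatigue, blurred vision
(D) Brannigan's condition — fails on slowed heart rate, fatigue, weight gain, blurred vision, hyperreflexia (predicts elevated heart rate, not slowed heart rate; predicts diminished reflexes, not hyperreflexia)
(E) paraline deficiency — slowed heart rate -; rash +; fatigue +; weight gain -; blurred vision +; hyperreflexia -
(F) Ormond pathology — fails on rash, fatigue, blurred vision, hyperreflexia (predicts diminished reflexes, not hyperreflexia)
No candidate is consistent with all observations.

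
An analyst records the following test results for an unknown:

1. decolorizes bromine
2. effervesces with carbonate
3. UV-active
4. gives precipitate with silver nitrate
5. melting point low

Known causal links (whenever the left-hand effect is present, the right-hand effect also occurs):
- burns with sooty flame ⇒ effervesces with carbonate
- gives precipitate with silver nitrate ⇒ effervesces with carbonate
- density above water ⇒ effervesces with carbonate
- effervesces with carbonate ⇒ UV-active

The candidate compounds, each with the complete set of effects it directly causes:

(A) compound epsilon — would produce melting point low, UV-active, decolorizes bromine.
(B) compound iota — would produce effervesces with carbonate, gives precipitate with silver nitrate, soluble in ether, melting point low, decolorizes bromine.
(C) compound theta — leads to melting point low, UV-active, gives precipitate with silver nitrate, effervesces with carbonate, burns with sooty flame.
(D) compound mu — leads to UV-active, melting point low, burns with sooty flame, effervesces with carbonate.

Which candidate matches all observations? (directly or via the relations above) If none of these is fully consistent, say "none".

For each candidate, compare predicted effects to what was observed:
(A) compound epsilon — decolorizes bromine ✓; effervesces with carbonate ✗; UV-active ✓; gives precipitate with silver nitrate ✗; melting point low ✓
(B) compound iota — decolorizes bromine ✓; effervesces with carbonate ✓; UV-active ✓ (by effervesces with carbonate → UV-active); gives precipitate with silver nitrate ✓; melting point low ✓
(C) compound theta — decolorizes bromine ✗; effervesces with carbonate ✓; UV-active ✓; gives precipitate with silver nitrate ✓; melting point low ✓
(D) compound mu — does not account for decolorizes bromine, gives precipitate with silver nitrate
(B) is the only candidate with no mismatches.

B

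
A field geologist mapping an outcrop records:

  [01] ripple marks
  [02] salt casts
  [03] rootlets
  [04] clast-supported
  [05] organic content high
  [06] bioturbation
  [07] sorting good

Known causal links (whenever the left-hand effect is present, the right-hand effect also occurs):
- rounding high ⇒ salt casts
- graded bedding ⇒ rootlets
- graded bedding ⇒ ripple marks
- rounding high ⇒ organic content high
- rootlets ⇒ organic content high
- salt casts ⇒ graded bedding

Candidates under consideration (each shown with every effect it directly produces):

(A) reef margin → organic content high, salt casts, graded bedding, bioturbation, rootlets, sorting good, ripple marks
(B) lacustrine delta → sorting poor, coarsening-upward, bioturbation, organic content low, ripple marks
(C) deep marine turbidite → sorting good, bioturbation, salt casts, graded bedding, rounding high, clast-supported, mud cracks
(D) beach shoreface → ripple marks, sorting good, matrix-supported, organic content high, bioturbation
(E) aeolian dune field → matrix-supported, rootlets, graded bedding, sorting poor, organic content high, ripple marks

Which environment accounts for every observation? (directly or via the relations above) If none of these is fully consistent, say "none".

C

Testing each hypothesis:
(A) reef margin — ripple marks match; salt casts match; rootlets match; clast-supported miss; organic content high match; bioturbation match; sorting good match
(B) lacustrine delta — ripple marks match; salt casts miss; rootlets miss; clast-supported miss; organic content high miss; bioturbation match; sorting good miss
(C) deep marine turbidite — accounts for every observation (ripple marks by graded bedding → ripple marks)
(D) beach shoreface — ripple marks match; salt casts miss; rootlets miss; clast-supported miss; organic content high match; bioturbation match; sorting good match
(E) aeolian dune field — ripple marks match; salt casts miss; rootlets match; clast-supported miss; organic content high match; bioturbation miss; sorting good miss
Only (C) is consistent with every observation.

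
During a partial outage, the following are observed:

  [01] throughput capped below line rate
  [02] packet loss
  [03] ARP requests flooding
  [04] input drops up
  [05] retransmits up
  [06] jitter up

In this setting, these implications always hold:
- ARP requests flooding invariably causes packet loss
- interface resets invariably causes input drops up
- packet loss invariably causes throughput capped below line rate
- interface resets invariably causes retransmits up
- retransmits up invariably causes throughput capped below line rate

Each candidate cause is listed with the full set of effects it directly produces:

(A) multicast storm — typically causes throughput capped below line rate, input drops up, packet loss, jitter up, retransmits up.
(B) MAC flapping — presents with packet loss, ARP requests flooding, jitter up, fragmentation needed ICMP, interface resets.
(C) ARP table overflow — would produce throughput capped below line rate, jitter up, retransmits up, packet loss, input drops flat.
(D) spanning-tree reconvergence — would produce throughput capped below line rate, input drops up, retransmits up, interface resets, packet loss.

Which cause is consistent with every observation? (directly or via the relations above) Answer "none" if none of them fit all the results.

Testing each hypothesis:
(A) multicast storm — does not account for ARP requests flooding
(B) MAC flapping — accounts for every observation (throughput capped below line rate by packet loss → throughput capped below line rate)
(C) ARP table overflow — throughput capped below line rate ✓; packet loss ✓; ARP requests flooding ✗; input drops up ✗; retransmits up ✓; jitter up ✓
(D) spanning-tree reconvergence — throughput capped below line rate ✓; packet loss ✓; ARP requests flooding ✗; input drops up ✓; retransmits up ✓; jitter up ✗
(B) is the only candidate with no mismatches.

B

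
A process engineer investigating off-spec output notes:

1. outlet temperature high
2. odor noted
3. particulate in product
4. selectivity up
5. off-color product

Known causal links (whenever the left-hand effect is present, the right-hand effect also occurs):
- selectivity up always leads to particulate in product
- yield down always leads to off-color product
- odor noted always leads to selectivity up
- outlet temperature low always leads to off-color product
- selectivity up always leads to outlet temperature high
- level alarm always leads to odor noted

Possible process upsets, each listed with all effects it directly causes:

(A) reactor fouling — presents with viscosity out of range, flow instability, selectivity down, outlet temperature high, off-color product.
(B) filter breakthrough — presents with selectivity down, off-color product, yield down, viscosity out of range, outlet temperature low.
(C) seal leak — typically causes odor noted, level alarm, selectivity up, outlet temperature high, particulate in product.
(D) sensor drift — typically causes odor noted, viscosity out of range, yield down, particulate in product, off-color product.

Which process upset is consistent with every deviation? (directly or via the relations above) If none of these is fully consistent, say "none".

D

Per-candidate check:
(A) reactor fouling — fails on odor noted, particulate in product, selectivity up (predicts selectivity down, not selectivity up)
(B) filter breakthrough — fails on outlet temperature high, odor noted, particulate in product, selectivity up (predicts outlet temperature low, not outlet temperature high; predicts selectivity down, not selectivity up)
(C) seal leak — outlet temperature high ✓; odor noted ✓; particulate in product ✓; selectivity up ✓; off-color product ✗
(D) sensor drift — accounts for every observation (outlet temperature high by odor noted → selectivity up → outlet temperature high)
(D) alone accounts for all the evidence.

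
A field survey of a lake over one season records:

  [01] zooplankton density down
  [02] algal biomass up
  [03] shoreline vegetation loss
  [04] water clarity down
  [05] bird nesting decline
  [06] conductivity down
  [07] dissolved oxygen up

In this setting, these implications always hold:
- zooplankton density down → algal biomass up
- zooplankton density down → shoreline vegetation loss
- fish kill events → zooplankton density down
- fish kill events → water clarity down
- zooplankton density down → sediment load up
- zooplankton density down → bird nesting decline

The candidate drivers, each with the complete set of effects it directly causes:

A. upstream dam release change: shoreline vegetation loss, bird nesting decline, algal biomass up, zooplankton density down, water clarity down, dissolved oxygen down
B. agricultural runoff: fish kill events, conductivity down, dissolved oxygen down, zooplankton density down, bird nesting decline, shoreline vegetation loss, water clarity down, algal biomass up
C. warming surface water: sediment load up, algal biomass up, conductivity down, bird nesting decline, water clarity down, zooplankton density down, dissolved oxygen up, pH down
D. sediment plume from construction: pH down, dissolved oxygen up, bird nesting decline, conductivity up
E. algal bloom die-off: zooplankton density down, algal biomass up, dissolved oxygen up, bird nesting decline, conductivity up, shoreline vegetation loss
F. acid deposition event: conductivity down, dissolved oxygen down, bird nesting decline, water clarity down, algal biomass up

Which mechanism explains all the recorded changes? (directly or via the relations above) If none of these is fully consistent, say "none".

C

Checking each candidate against the observations:
(A) upstream dam release change — zooplankton density down ✓; algal biomass up ✓; shoreline vegetation loss ✓; water clarity down ✓; bird nesting decline ✓; conductivity down ✗; dissolved oxygen up ✗
(B) agricultural runoff — zooplankton density down ✓; algal biomass up ✓; shoreline vegetation loss ✓; water clarity down ✓; bird nesting decline ✓; conductivity down ✓; dissolved oxygen up ✗
(C) warming surface water — zooplankton density down ✓; algal biomass up ✓; shoreline vegetation loss ✓ (via zooplankton density down → shoreline vegetation loss); water clarity down ✓; bird nesting decline ✓; conductivity down ✓; dissolved oxygen up ✓
(D) sediment plume from construction — zooplankton density down ✗; algal biomass up ✗; shoreline vegetation loss ✗; water clarity down ✗; bird nesting decline ✓; conductivity down ✗; dissolved oxygen up ✓
(E) algal bloom die-off — zooplankton density down ✓; algal biomass up ✓; shoreline vegetation loss ✓; water clarity down ✗; bird nesting decline ✓; conductivity down ✗; dissolved oxygen up ✓
(F) acid deposition event — zooplankton density down ✗; algal biomass up ✓; shoreline vegetation loss ✗; water clarity down ✓; bird nesting decline ✓; conductivity down ✓; dissolved oxygen up ✗
(C) alone accounts for all the evidence.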